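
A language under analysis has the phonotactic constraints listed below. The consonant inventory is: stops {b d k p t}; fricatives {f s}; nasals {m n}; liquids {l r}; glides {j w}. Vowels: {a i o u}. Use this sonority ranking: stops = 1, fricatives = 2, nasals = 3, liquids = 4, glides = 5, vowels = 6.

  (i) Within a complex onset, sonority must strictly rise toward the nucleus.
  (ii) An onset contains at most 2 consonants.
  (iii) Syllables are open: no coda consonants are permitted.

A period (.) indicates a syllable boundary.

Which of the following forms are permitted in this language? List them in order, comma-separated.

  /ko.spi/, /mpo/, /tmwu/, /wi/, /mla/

/wi/, /mla/

/ko.spi/ — violates constraint (i): syllable 2 onset /sp/: /s/ (fricative, 2) → /p/ (stop, 1) does not rise → not permitted
/mpo/ — violates constraint (i): syllable 1 onset /mp/: /m/ (nasal, 3) → /p/ (stop, 1) does not rise → not permitted
/tmwu/ — violates constraint (ii): syllable 1 onset /tmw/ has 3 consonants (> 2) → not permitted
/wi/ — σ1 onset /w/, coda /∅/ ok → permitted
/mla/ — σ1 onset /ml/ (3→4 rises), coda /∅/ ok → permitted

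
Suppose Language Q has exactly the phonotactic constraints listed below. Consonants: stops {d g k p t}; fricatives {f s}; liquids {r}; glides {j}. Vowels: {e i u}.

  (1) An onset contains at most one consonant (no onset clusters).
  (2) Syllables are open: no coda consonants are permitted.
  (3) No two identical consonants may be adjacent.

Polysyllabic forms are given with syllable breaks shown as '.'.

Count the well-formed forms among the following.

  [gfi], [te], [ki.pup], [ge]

[gfi] — violates constraint 1: syllable 1 onset /gf/ has 2 consonants (> 1) → ill-formed
[te] — σ1 onset /t/, coda /∅/ ok → well-formed
[ki.pup] — violates constraint 2: syllable 2 coda /p/ has 1 consonant (> 0) → ill-formed
[ge] — σ1 onset /g/, coda /∅/ ok → well-formed
Well-formed: [te], [ge] → 2.

2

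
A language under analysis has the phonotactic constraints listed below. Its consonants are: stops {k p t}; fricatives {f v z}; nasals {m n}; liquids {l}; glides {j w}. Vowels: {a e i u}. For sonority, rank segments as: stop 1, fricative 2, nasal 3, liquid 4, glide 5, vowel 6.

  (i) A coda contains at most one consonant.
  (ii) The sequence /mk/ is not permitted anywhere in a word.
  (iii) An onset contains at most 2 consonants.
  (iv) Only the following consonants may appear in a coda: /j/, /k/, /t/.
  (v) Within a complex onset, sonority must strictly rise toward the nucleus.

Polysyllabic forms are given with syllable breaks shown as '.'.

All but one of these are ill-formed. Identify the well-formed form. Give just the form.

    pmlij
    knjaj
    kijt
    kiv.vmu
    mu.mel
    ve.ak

ve.ak

pmlij — violates constraint (iii): syllable 1 onset /pml/ has 3 consonants (> 2) → ill-formed
knjaj — violates constraint (iii): syllable 1 onset /knj/ has 3 consonants (> 2) → ill-formed
kijt — violates constraint (i): syllable 1 coda /jt/ has 2 consonants (> 1) → ill-formed
kiv.vmu — violates constraint (iv): syllable 1 coda contains /v/, which is not a licensed coda consonant → ill-formed
mu.mel — violates constraint (iv): syllable 2 coda contains /l/, which is not a licensed coda consonant → ill-formed
ve.ak — σ1 onset /v/, coda /∅/ ok; σ2 onset /∅/, coda /k/ ok → well-formed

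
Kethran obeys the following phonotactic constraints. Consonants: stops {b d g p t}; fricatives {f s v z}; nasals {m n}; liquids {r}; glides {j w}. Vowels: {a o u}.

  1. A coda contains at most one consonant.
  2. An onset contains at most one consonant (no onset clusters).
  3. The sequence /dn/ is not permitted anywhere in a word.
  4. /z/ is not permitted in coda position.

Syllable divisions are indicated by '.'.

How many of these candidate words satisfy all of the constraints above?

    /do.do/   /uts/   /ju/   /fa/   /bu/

/do.do/ — σ1 onset /d/, coda /∅/ ok; σ2 onset /d/, coda /∅/ ok → well-formed
/uts/ — violates constraint 1: syllable 1 coda /ts/ has 2 consonants (> 1) → ill-formed
/ju/ — σ1 onset /j/, coda /∅/ ok → well-formed
/fa/ — σ1 onset /f/, coda /∅/ ok → well-formed
/bu/ — σ1 onset /b/, coda /∅/ ok → well-formed
Well-formed: /do.do/, /ju/, /fa/, /bu/ → 4.

4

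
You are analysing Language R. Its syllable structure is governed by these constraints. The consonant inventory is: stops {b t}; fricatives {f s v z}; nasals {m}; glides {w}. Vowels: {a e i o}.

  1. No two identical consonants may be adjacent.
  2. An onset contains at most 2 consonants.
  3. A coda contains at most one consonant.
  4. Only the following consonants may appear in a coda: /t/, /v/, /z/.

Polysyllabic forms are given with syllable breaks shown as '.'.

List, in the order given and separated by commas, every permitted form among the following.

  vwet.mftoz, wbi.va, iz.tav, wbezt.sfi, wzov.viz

wbi.va, iz.tav

vwet.mftoz — violates constraint 2: syllable 2 onset /mft/ has 3 consonants (> 2) → not permitted
wbi.va — σ1 onset /wb/ (2C), coda /∅/ ok; σ2 onset /v/, coda /∅/ ok → permitted
iz.tav — σ1 onset /∅/, coda /z/ ok; σ2 onset /t/, coda /v/ ok → permitted
wbezt.sfi — violates constraint 3: syllable 1 coda /zt/ has 2 consonants (> 1) → not permitted
wzov.viz — violates constraint 1: adjacent identical consonants /vv/ → not permitted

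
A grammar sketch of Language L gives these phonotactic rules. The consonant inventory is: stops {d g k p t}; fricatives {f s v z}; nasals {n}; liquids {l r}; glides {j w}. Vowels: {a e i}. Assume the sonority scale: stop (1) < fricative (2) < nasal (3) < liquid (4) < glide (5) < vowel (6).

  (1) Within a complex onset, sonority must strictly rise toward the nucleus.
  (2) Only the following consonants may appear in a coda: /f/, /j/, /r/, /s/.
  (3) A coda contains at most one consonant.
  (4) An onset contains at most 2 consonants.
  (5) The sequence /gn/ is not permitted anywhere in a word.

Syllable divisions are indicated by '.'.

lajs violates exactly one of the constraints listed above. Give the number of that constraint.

lajs: syllable 1 coda /js/ has 2 consonants (> 1).
This is a violation of constraint 3: "A coda contains at most one consonant."
The remaining constraints (1, 2, 4, 5) are satisfied.

3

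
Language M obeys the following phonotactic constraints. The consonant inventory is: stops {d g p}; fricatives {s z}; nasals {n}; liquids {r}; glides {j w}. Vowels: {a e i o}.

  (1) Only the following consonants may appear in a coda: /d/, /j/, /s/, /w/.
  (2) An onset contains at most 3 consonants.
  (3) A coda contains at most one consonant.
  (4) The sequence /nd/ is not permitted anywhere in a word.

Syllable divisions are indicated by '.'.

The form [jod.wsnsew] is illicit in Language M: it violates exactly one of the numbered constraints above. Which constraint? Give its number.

[jod.wsnsew]: syllable 2 onset /wsns/ has 4 consonants (> 3).
This is a violation of constraint 2: "An onset contains at most 3 consonants."
The remaining constraints (1, 3, 4) are satisfied.

2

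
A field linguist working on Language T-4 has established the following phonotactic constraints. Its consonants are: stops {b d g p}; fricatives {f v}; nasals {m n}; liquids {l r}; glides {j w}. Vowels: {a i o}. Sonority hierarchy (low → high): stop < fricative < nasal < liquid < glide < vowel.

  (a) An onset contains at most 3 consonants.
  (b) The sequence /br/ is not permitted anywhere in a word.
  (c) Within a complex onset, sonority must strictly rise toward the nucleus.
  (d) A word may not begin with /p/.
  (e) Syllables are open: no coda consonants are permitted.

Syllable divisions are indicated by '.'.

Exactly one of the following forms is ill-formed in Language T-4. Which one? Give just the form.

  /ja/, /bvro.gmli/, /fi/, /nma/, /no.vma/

/ja/ — σ1 onset /j/, coda /∅/ ok → well-formed
/bvro.gmli/ — σ1 onset /bvr/ (1→2→4 rises), coda /∅/ ok; σ2 onset /gml/ (1→3→4 rises), coda /∅/ ok → well-formed
/fi/ — σ1 onset /f/, coda /∅/ ok → well-formed
/nma/ — violates constraint (c): syllable 1 onset /nm/: /n/ (nasal, 3) → /m/ (nasal, 3) does not rise → ill-formed
/no.vma/ — σ1 onset /n/, coda /∅/ ok; σ2 onset /vm/ (2→3 rises), coda /∅/ ok → well-formed

/nma/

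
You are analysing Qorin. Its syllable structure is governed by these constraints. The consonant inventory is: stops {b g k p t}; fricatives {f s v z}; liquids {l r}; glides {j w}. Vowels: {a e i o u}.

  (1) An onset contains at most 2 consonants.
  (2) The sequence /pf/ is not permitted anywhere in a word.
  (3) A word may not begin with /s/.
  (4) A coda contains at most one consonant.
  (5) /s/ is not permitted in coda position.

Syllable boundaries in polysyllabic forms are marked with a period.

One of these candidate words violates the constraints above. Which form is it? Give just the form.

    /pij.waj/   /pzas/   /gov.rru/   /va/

/pij.waj/ — σ1 onset /p/, coda /j/ ok; σ2 onset /w/, coda /j/ ok → well-formed
/pzas/ — violates constraint 5: syllable 1 coda contains /s/ → ill-formed
/gov.rru/ — σ1 onset /g/, coda /v/ ok; σ2 onset /rr/ (2C), coda /∅/ ok → well-formed
/va/ — σ1 onset /v/, coda /∅/ ok → well-formed

/pzas/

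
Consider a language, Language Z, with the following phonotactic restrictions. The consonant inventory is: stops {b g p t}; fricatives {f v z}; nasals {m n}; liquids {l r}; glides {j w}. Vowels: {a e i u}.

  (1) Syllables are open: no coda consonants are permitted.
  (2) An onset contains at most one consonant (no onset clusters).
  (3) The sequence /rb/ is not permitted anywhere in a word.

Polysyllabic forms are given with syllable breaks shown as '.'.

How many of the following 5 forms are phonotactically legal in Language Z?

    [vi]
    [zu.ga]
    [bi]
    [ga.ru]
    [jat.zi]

4

[vi] — σ1 onset /v/, coda /∅/ ok → phonotactically legal
[zu.ga] — σ1 onset /z/, coda /∅/ ok; σ2 onset /g/, coda /∅/ ok → phonotactically legal
[bi] — σ1 onset /b/, coda /∅/ ok → phonotactically legal
[ga.ru] — σ1 onset /g/, coda /∅/ ok; σ2 onset /r/, coda /∅/ ok → phonotactically legal
[jat.zi] — violates constraint 1: syllable 1 coda /t/ has 1 consonant (> 0) → phonotactically illegal
Phonotactically legal: [vi], [zu.ga], [bi], [ga.ru] → 4.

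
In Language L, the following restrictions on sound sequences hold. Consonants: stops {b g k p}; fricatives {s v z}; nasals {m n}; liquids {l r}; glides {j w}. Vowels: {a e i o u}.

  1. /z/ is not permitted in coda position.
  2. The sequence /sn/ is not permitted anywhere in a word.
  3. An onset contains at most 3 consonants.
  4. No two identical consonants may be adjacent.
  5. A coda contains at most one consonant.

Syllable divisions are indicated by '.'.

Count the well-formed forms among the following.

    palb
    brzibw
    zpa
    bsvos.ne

1

palb — violates constraint 5: syllable 1 coda /lb/ has 2 consonants (> 1) → ill-formed
brzibw — violates constraint 5: syllable 1 coda /bw/ has 2 consonants (> 1) → ill-formed
zpa — σ1 onset /zp/ (2C), coda /∅/ ok → well-formed
bsvos.ne — violates constraint 2: contains banned sequence /sn/ → ill-formed
Well-formed: zpa → 1.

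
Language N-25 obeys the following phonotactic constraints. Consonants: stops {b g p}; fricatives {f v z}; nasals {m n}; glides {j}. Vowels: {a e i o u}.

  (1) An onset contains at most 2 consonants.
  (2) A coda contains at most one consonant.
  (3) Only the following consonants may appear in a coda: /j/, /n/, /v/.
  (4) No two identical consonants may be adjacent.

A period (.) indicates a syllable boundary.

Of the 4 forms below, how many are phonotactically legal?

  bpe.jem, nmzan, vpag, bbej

0

bpe.jem — violates constraint 3: syllable 2 coda contains /m/, which is not a licensed coda consonant → phonotactically illegal
nmzan — violates constraint 1: syllable 1 onset /nmz/ has 3 consonants (> 2) → phonotactically illegal
vpag — violates constraint 3: syllable 1 coda contains /g/, which is not a licensed coda consonant → phonotactically illegal
bbej — violates constraint 4: adjacent identical consonants /bb/ → phonotactically illegal
No form is phonotactically legal → 0.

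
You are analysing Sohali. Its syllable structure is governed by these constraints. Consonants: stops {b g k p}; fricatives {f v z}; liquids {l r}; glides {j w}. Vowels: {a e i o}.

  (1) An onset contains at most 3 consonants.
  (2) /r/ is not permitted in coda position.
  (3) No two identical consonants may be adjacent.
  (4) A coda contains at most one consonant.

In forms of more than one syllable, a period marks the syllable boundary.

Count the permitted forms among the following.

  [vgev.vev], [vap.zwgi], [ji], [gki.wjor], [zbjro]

2

[vgev.vev] — violates constraint 3: adjacent identical consonants /vv/ → not permitted
[vap.zwgi] — σ1 onset /v/, coda /p/ ok; σ2 onset /zwg/ (3C), coda /∅/ ok → permitted
[ji] — σ1 onset /j/, coda /∅/ ok → permitted
[gki.wjor] — violates constraint 2: syllable 2 coda contains /r/ → not permitted
[zbjro] — violates constraint 1: syllable 1 onset /zbjr/ has 4 consonants (> 3) → not permitted
Permitted: [vap.zwgi], [ji] → 2.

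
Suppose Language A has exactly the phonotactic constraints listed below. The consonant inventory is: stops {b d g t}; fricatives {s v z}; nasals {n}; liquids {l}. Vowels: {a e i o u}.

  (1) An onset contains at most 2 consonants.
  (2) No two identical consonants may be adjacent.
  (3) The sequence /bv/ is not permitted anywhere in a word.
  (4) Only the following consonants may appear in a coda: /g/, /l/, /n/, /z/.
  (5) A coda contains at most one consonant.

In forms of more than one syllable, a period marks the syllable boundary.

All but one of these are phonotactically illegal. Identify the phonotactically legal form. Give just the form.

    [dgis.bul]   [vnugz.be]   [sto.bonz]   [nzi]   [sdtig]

[dgis.bul] — violates constraint 4: syllable 1 coda contains /s/, which is not a licensed coda consonant → phonotactically illegal
[vnugz.be] — violates constraint 5: syllable 1 coda /gz/ has 2 consonants (> 1) → phonotactically illegal
[sto.bonz] — violates constraint 5: syllable 2 coda /nz/ has 2 consonants (> 1) → phonotactically illegal
[nzi] — σ1 onset /nz/ (2C), coda /∅/ ok → phonotactically legal
[sdtig] — violates constraint 1: syllable 1 onset /sdt/ has 3 consonants (> 2) → phonotactically illegal

[nzi]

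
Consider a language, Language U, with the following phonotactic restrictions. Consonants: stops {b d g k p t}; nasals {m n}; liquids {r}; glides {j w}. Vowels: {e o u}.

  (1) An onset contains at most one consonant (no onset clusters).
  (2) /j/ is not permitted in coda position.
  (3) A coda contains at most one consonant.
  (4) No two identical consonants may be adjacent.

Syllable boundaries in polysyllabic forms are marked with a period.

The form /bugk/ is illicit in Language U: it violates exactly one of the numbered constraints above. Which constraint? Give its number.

/bugk/: syllable 1 coda /gk/ has 2 consonants (> 1).
This is a violation of constraint 3: "A coda contains at most one consonant."
The remaining constraints (1, 2, 4) are satisfied.

3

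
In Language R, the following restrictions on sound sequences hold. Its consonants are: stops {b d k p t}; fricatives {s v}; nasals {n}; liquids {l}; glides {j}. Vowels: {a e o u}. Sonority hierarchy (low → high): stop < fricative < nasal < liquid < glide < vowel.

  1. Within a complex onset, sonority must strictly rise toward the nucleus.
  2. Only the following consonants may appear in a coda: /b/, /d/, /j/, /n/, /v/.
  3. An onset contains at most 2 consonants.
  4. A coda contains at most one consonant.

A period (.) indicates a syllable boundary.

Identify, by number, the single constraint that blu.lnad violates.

blu.lnad: syllable 2 onset /ln/: /l/ (liquid, 4) → /n/ (nasal, 3) does not rise.
This is a violation of constraint 1: "Within a complex onset, sonority must strictly rise toward the nucleus."
The remaining constraints (2, 3, 4) are satisfied.

1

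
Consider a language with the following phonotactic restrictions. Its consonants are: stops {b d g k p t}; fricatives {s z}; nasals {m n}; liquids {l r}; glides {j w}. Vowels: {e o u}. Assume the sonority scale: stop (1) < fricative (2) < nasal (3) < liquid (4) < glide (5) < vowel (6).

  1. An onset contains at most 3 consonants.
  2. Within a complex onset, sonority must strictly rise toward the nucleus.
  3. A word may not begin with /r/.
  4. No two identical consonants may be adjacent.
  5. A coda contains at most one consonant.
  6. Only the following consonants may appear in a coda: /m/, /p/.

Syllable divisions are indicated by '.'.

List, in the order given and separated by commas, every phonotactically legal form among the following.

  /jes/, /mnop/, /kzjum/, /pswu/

/kzjum/, /pswu/

/jes/ — violates constraint 6: syllable 1 coda contains /s/, which is not a licensed coda consonant → phonotactically illegal
/mnop/ — violates constraint 2: syllable 1 onset /mn/: /m/ (nasal, 3) → /n/ (nasal, 3) does not rise → phonotactically illegal
/kzjum/ — σ1 onset /kzj/ (1→2→5 rises), coda /m/ ok → phonotactically legal
/pswu/ — σ1 onset /psw/ (1→2→5 rises), coda /∅/ ok → phonotactically legal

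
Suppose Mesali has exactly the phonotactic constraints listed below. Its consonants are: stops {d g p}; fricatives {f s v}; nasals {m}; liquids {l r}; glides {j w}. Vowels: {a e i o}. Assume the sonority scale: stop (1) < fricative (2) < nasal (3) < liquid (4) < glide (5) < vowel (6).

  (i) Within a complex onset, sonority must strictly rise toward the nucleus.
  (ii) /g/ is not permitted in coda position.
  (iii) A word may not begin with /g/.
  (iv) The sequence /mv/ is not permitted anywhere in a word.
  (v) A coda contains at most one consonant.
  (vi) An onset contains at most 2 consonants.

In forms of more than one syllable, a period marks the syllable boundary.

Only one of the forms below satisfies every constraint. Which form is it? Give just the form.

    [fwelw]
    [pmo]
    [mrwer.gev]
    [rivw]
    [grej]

[fwelw] — violates constraint (v): syllable 1 coda /lw/ has 2 consonants (> 1) → illicit
[pmo] — σ1 onset /pm/ (1→3 rises), coda /∅/ ok → licit
[mrwer.gev] — violates constraint (vi): syllable 1 onset /mrw/ has 3 consonants (> 2) → illicit
[rivw] — violates constraint (v): syllable 1 coda /vw/ has 2 consonants (> 1) → illicit
[grej] — violates constraint (iii): word begins with /g/ → illicit

[pmo]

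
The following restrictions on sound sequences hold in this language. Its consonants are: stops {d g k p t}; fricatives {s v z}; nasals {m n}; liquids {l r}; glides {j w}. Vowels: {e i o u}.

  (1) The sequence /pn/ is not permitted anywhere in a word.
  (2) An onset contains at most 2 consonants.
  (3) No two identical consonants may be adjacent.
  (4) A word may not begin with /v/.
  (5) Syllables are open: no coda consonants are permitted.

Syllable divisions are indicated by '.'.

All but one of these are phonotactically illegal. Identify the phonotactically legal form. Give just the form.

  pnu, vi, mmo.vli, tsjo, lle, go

pnu — violates constraint 1: contains banned sequence /pn/ → phonotactically illegal
vi — violates constraint 4: word begins with /v/ → phonotactically illegal
mmo.vli — violates constraint 3: adjacent identical consonants /mm/ → phonotactically illegal
tsjo — violates constraint 2: syllable 1 onset /tsj/ has 3 consonants (> 2) → phonotactically illegal
lle — violates constraint 3: adjacent identical consonants /ll/ → phonotactically illegal
go — σ1 onset /g/, coda /∅/ ok → phonotactically legal

go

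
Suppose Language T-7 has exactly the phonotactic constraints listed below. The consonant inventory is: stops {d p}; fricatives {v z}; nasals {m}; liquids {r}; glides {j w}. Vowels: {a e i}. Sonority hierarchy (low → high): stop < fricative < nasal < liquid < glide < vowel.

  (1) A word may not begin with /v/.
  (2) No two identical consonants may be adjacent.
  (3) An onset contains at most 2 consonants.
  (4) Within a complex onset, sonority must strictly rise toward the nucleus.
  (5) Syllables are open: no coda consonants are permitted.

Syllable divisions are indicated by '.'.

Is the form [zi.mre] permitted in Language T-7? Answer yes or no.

[zi.mre] — σ1 onset /z/, coda /∅/ ok; σ2 onset /mr/ (3→4 rises), coda /∅/ ok → permitted

yes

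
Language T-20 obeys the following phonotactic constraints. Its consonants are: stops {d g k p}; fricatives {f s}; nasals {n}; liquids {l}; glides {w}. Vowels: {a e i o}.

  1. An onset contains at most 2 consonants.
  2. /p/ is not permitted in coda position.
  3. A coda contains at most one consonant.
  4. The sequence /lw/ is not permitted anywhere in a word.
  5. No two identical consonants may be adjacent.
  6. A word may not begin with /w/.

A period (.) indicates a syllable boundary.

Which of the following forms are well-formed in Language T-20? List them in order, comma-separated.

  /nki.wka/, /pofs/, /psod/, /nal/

/nki.wka/ — σ1 onset /nk/ (2C), coda /∅/ ok; σ2 onset /wk/ (2C), coda /∅/ ok → well-formed
/pofs/ — violates constraint 3: syllable 1 coda /fs/ has 2 consonants (> 1) → ill-formed
/psod/ — σ1 onset /ps/ (2C), coda /d/ ok → well-formed
/nal/ — σ1 onset /n/, coda /l/ ok → well-formed

/nki.wka/, /psod/, /nal/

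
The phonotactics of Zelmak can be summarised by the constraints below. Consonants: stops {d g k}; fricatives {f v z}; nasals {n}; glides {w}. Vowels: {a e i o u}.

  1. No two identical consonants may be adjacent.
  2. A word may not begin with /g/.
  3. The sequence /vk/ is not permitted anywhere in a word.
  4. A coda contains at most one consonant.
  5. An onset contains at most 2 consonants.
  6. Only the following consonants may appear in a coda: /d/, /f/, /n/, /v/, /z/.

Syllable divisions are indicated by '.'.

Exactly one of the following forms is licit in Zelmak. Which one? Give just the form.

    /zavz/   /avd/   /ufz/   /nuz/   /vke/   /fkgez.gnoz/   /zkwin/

/nuz/

/zavz/ — violates constraint 4: syllable 1 coda /vz/ has 2 consonants (> 1) → illicit
/avd/ — violates constraint 4: syllable 1 coda /vd/ has 2 consonants (> 1) → illicit
/ufz/ — violates constraint 4: syllable 1 coda /fz/ has 2 consonants (> 1) → illicit
/nuz/ — σ1 onset /n/, coda /z/ ok → licit
/vke/ — violates constraint 3: contains banned sequence /vk/ → illicit
/fkgez.gnoz/ — violates constraint 5: syllable 1 onset /fkg/ has 3 consonants (> 2) → illicit
/zkwin/ — violates constraint 5: syllable 1 onset /zkw/ has 3 consonants (> 2) → illicit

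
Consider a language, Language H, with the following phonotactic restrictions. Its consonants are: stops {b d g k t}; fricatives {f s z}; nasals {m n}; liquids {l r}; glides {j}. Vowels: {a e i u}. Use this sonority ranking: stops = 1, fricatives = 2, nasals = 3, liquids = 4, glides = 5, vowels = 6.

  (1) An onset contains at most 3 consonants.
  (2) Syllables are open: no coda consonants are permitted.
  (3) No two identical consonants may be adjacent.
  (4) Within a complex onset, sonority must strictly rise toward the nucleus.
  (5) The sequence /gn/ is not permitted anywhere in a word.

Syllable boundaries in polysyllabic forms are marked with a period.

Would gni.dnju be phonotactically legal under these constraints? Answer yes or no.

gni.dnju — violates constraint 5: contains banned sequence /gn/ → phonotactically illegal

no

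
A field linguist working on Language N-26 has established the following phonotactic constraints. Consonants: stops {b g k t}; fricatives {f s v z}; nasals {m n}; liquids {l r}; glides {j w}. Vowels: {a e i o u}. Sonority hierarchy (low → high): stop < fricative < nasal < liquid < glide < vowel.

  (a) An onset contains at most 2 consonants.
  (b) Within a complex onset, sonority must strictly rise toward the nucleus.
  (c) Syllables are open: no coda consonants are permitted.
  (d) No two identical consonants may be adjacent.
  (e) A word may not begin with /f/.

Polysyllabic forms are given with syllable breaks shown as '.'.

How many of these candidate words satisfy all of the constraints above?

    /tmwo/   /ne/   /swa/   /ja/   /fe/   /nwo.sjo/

/tmwo/ — violates constraint (a): syllable 1 onset /tmw/ has 3 consonants (> 2) → not permitted
/ne/ — σ1 onset /n/, coda /∅/ ok → permitted
/swa/ — σ1 onset /sw/ (2→5 rises), coda /∅/ ok → permitted
/ja/ — σ1 onset /j/, coda /∅/ ok → permitted
/fe/ — violates constraint (e): word begins with /f/ → not permitted
/nwo.sjo/ — σ1 onset /nw/ (3→5 rises), coda /∅/ ok; σ2 onset /sj/ (2→5 rises), coda /∅/ ok → permitted
Permitted: /ne/, /swa/, /ja/, /nwo.sjo/ → 4.

4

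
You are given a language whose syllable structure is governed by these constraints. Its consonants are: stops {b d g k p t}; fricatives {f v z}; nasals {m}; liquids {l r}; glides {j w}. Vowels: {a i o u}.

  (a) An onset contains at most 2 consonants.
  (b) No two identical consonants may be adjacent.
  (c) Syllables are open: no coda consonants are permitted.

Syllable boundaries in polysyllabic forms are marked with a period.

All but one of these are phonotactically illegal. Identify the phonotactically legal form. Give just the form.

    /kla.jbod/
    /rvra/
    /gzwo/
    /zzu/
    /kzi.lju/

/kzi.lju/

/kla.jbod/ — violates constraint (c): syllable 2 coda /d/ has 1 consonant (> 0) → phonotactically illegal
/rvra/ — violates constraint (a): syllable 1 onset /rvr/ has 3 consonants (> 2) → phonotactically illegal
/gzwo/ — violates constraint (a): syllable 1 onset /gzw/ has 3 consonants (> 2) → phonotactically illegal
/zzu/ — violates constraint (b): adjacent identical consonants /zz/ → phonotactically illegal
/kzi.lju/ — σ1 onset /kz/ (2C), coda /∅/ ok; σ2 onset /lj/ (2C), coda /∅/ ok → phonotactically legal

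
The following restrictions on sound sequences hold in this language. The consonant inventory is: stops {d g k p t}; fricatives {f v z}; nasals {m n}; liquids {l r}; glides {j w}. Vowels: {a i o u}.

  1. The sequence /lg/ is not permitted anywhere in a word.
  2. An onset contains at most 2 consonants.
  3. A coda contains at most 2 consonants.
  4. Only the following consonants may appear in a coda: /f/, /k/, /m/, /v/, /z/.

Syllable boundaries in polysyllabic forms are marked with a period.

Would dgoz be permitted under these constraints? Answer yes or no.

yes

dgoz — σ1 onset /dg/ (2C), coda /z/ ok → permitted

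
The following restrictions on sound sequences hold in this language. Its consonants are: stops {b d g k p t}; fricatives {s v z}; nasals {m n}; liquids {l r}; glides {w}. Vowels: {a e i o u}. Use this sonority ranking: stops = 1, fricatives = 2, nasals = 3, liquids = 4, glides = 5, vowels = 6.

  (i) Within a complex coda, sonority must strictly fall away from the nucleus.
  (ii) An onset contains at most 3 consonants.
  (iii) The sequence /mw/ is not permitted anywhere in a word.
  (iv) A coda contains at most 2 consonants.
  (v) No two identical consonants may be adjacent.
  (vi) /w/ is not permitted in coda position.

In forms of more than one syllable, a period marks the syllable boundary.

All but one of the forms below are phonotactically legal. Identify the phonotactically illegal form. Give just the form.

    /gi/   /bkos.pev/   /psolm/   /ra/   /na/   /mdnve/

/mdnve/

/gi/ — σ1 onset /g/, coda /∅/ ok → phonotactically legal
/bkos.pev/ — σ1 onset /bk/ (2C), coda /s/ ok; σ2 onset /p/, coda /v/ ok → phonotactically legal
/psolm/ — σ1 onset /ps/ (2C), coda /lm/ (4→3 falls) ok → phonotactically legal
/ra/ — σ1 onset /r/, coda /∅/ ok → phonotactically legal
/na/ — σ1 onset /n/, coda /∅/ ok → phonotactically legal
/mdnve/ — violates constraint (ii): syllable 1 onset /mdnv/ has 4 consonants (> 3) → phonotactically illegal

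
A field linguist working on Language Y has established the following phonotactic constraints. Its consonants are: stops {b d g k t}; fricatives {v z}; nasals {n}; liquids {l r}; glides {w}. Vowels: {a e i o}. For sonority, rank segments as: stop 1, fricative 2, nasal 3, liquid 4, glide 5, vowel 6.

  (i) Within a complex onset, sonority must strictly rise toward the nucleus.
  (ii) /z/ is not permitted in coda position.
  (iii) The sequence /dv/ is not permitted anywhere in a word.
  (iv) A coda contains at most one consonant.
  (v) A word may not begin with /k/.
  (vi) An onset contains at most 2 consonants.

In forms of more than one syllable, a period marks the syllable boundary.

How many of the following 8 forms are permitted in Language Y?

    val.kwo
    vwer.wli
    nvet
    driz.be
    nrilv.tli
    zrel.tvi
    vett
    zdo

val.kwo — σ1 onset /v/, coda /l/ ok; σ2 onset /kw/ (1→5 rises), coda /∅/ ok → permitted
vwer.wli — violates constraint (i): syllable 2 onset /wl/: /w/ (glide, 5) → /l/ (liquid, 4) does not rise → not permitted
nvet — violates constraint (i): syllable 1 onset /nv/: /n/ (nasal, 3) → /v/ (fricative, 2) does not rise → not permitted
driz.be — violates constraint (ii): syllable 1 coda contains /z/ → not permitted
nrilv.tli — violates constraint (iv): syllable 1 coda /lv/ has 2 consonants (> 1) → not permitted
zrel.tvi — σ1 onset /zr/ (2→4 rises), coda /l/ ok; σ2 onset /tv/ (1→2 rises), coda /∅/ ok → permitted
vett — violates constraint (iv): syllable 1 coda /tt/ has 2 consonants (> 1) → not permitted
zdo — violates constraint (i): syllable 1 onset /zd/: /z/ (fricative, 2) → /d/ (stop, 1) does not rise → not permitted
Permitted: val.kwo, zrel.tvi → 2.

2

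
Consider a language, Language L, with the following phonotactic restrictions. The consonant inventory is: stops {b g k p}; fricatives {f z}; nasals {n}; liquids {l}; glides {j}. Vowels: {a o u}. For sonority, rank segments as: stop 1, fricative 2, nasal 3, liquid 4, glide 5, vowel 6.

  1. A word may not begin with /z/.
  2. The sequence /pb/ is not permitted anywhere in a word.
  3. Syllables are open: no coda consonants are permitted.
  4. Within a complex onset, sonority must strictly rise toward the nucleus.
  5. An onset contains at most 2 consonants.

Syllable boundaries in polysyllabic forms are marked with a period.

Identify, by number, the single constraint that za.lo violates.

za.lo: word begins with /z/.
This is a violation of constraint 1: "A word may not begin with /z/."
The remaining constraints (2, 3, 4, 5) are satisfied.

1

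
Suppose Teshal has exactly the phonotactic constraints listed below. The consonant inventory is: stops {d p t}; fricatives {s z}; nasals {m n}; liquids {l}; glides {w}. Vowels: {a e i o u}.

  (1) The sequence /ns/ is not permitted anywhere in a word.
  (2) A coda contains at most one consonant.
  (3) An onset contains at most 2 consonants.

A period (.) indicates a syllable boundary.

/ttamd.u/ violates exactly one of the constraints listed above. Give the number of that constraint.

/ttamd.u/: syllable 1 coda /md/ has 2 consonants (> 1).
This is a violation of constraint 2: "A coda contains at most one consonant."
The remaining constraints (1, 3) are satisfied.

2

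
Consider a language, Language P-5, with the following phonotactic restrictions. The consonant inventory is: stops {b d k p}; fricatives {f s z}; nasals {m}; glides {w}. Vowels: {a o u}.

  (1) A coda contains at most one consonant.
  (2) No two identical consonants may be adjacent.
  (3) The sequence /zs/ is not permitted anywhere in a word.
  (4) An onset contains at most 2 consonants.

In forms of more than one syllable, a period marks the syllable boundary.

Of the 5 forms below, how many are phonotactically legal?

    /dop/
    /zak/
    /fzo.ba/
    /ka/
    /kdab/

5

/dop/ — σ1 onset /d/, coda /p/ ok → phonotactically legal
/zak/ — σ1 onset /z/, coda /k/ ok → phonotactically legal
/fzo.ba/ — σ1 onset /fz/ (2C), coda /∅/ ok; σ2 onset /b/, coda /∅/ ok → phonotactically legal
/ka/ — σ1 onset /k/, coda /∅/ ok → phonotactically legal
/kdab/ — σ1 onset /kd/ (2C), coda /b/ ok → phonotactically legal
Phonotactically legal: /dop/, /zak/, /fzo.ba/, /ka/, /kdab/ → 5.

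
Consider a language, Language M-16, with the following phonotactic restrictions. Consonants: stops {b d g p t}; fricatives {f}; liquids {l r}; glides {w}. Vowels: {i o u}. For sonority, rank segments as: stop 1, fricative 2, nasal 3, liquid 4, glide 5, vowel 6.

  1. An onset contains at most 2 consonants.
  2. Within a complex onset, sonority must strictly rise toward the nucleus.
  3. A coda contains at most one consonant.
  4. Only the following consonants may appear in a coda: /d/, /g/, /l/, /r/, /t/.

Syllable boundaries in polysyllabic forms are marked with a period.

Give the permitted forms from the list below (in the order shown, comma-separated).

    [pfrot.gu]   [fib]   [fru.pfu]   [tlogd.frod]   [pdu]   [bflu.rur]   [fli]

[fru.pfu], [fli]

[pfrot.gu] — violates constraint 1: syllable 1 onset /pfr/ has 3 consonants (> 2) → not permitted
[fib] — violates constraint 4: syllable 1 coda contains /b/, which is not a licensed coda consonant → not permitted
[fru.pfu] — σ1 onset /fr/ (2→4 rises), coda /∅/ ok; σ2 onset /pf/ (1→2 rises), coda /∅/ ok → permitted
[tlogd.frod] — violates constraint 3: syllable 1 coda /gd/ has 2 consonants (> 1) → not permitted
[pdu] — violates constraint 2: syllable 1 onset /pd/: /p/ (stop, 1) → /d/ (stop, 1) does not rise → not permitted
[bflu.rur] — violates constraint 1: syllable 1 onset /bfl/ has 3 consonants (> 2) → not permitted
[fli] — σ1 onset /fl/ (2→4 rises), coda /∅/ ok → permitted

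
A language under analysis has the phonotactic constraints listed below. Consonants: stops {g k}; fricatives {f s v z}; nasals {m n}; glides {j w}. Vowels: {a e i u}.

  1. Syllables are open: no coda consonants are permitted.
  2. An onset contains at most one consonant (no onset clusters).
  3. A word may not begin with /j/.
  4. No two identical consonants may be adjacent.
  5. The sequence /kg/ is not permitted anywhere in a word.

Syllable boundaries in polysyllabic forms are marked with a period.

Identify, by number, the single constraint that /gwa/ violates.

/gwa/: syllable 1 onset /gw/ has 2 consonants (> 1).
This is a violation of constraint 2: "An onset contains at most one consonant (no onset clusters)."
The remaining constraints (1, 3, 4, 5) are satisfied.

2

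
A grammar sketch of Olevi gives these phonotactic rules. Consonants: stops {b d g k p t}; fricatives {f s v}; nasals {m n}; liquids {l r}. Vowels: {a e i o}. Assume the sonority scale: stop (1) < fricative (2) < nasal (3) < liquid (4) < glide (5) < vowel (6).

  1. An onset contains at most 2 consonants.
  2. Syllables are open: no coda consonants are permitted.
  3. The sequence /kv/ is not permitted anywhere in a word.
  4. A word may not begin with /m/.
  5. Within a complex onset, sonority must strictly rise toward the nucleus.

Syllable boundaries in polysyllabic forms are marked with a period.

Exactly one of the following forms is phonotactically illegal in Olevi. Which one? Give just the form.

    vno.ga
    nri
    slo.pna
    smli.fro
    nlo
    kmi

vno.ga — σ1 onset /vn/ (2→3 rises), coda /∅/ ok; σ2 onset /g/, coda /∅/ ok → phonotactically legal
nri — σ1 onset /nr/ (3→4 rises), coda /∅/ ok → phonotactically legal
slo.pna — σ1 onset /sl/ (2→4 rises), coda /∅/ ok; σ2 onset /pn/ (1→3 rises), coda /∅/ ok → phonotactically legal
smli.fro — violates constraint 1: syllable 1 onset /sml/ has 3 consonants (> 2) → phonotactically illegal
nlo — σ1 onset /nl/ (3→4 rises), coda /∅/ ok → phonotactically legal
kmi — σ1 onset /km/ (1→3 rises), coda /∅/ ok → phonotactically legal

smli.fro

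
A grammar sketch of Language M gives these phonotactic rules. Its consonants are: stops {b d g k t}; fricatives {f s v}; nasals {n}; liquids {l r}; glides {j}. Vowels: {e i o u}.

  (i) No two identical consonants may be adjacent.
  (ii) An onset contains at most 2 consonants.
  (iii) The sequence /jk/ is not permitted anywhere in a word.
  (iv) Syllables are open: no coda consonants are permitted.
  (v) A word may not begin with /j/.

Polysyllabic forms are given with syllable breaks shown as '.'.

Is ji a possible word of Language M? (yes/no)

no

ji — violates constraint (v): word begins with /j/ → ill-formed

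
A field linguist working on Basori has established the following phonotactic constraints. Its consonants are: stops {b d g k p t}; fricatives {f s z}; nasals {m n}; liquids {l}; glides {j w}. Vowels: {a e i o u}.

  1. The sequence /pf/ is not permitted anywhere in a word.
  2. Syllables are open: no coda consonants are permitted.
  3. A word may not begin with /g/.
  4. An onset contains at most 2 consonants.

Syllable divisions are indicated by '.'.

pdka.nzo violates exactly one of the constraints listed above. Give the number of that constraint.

4

pdka.nzo: syllable 1 onset /pdk/ has 3 consonants (> 2).
This is a violation of constraint 4: "An onset contains at most 2 consonants."
The remaining constraints (1, 2, 3) are satisfied.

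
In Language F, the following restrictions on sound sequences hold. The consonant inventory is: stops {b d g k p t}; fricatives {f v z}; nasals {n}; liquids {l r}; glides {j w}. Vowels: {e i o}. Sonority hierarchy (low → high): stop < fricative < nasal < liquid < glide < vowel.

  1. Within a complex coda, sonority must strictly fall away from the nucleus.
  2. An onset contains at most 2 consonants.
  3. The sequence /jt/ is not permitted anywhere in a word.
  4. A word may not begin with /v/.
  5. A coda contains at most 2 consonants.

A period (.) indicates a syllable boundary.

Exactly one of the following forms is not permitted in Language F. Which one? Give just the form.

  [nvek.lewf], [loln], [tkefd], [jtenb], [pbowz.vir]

[jtenb]

[nvek.lewf] — σ1 onset /nv/ (2C), coda /k/ ok; σ2 onset /l/, coda /wf/ (5→2 falls) ok → permitted
[loln] — σ1 onset /l/, coda /ln/ (4→3 falls) ok → permitted
[tkefd] — σ1 onset /tk/ (2C), coda /fd/ (2→1 falls) ok → permitted
[jtenb] — violates constraint 3: contains banned sequence /jt/ → not permitted
[pbowz.vir] — σ1 onset /pb/ (2C), coda /wz/ (5→2 falls) ok; σ2 onset /v/, coda /r/ ok → permitted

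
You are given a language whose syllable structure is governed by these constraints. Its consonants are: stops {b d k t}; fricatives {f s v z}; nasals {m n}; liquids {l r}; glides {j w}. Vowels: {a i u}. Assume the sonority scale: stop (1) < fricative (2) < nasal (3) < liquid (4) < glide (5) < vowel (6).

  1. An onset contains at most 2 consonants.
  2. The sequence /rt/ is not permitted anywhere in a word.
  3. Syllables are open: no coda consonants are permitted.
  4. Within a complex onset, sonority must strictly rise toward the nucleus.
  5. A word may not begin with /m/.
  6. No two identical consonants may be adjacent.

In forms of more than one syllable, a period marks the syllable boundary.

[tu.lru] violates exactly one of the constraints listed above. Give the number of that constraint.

[tu.lru]: syllable 2 onset /lr/: /l/ (liquid, 4) → /r/ (liquid, 4) does not rise.
This is a violation of constraint 4: "Within a complex onset, sonority must strictly rise toward the nucleus."
The remaining constraints (1, 2, 3, 5, 6) are satisfied.

4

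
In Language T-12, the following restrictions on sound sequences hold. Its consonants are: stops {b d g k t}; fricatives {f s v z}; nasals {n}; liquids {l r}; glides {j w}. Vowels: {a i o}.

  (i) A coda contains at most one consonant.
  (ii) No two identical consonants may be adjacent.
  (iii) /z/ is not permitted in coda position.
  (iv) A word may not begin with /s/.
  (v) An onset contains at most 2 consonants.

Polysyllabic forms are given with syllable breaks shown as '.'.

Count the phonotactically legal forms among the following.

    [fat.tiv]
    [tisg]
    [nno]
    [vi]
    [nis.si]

[fat.tiv] — violates constraint (ii): adjacent identical consonants /tt/ → phonotactically illegal
[tisg] — violates constraint (i): syllable 1 coda /sg/ has 2 consonants (> 1) → phonotactically illegal
[nno] — violates constraint (ii): adjacent identical consonants /nn/ → phonotactically illegal
[vi] — σ1 onset /v/, coda /∅/ ok → phonotactically legal
[nis.si] — violates constraint (ii): adjacent identical consonants /ss/ → phonotactically illegal
Phonotactically legal: [vi] → 1.

1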